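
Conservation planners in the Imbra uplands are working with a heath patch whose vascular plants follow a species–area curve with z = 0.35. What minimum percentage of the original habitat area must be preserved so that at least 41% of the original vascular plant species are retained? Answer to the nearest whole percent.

8%

Need (A_new/A_old)^0.35 = 0.41, so A_new/A_old = 0.41^(1/0.35) = 0.41^2.857
ln(A_new/A_old) = ln 0.41 / 0.35 = -0.8916 / 0.35 = -2.5474
A_new/A_old = e^-2.5474 ≈ 0.07828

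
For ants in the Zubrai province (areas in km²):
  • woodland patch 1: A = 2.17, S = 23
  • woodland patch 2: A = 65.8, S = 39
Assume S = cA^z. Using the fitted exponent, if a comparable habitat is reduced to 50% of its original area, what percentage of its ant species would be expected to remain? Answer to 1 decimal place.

z = ln(39/23) / ln(65.8/2.17) = 0.5281 / 3.4119 = 0.1548
S_new/S_old = (A_new/A_old)^z = 0.5^0.1548 = exp(0.1548 × -0.6931) = 0.8983

89.8%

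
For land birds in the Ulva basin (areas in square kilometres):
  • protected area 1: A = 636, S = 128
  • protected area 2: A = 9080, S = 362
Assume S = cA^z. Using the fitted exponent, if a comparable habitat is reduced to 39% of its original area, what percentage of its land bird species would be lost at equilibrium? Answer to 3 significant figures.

30.8%

z = ln(362/128) / ln(9080/636) = 1.0396 / 2.6586 = 0.3910
S_new/S_old = (A_new/A_old)^z = 0.39^0.3910 = exp(0.3910 × -0.9416) = 0.692
Fraction lost = 1 − 0.692 = 0.308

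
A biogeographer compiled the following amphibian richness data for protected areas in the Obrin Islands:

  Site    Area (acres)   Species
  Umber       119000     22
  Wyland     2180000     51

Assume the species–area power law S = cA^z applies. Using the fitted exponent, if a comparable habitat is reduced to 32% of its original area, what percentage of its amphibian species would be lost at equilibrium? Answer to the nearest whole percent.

z = ln(51/22) / ln(2180000/119000) = 0.8408 / 2.9080 = 0.2891
S_new/S_old = (A_new/A_old)^z = 0.32^0.2891 = exp(0.2891 × -1.1394) = 0.7193
Fraction lost = 1 − 0.7193 = 0.2807

28%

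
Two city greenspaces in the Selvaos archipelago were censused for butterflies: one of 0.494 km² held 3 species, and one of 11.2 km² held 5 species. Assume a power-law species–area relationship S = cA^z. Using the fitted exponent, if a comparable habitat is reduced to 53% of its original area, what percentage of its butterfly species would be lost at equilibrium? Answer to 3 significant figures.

z = ln(5/3) / ln(11.2/0.494) = 0.5108 / 3.1211 = 0.1637
S_new/S_old = (A_new/A_old)^z = 0.53^0.1637 = exp(0.1637 × -0.6349) = 0.9013
Fraction lost = 1 − 0.9013 = 0.09869

9.87%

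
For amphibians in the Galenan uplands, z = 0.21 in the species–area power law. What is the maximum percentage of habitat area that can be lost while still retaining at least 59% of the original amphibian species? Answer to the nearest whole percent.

Need (A_new/A_old)^0.21 = 0.59, so A_new/A_old = 0.59^(1/0.21) = 0.59^4.762
ln(A_new/A_old) = ln 0.59 / 0.21 = -0.5276 / 0.21 = -2.5125
A_new/A_old = e^-2.5125 ≈ 0.08106
Fraction that can be lost = 1 − 0.08106 = 0.9189

92%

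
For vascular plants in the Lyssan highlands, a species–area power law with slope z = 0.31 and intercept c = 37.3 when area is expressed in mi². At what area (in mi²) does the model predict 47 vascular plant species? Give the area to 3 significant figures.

2.11 mi²

47 = 37.3 × A^0.31  ⇒  A^0.31 = 47/37.3 = 1.26
ln A = ln(1.26) / 0.31 = 0.2312 / 0.31 = 0.7457
A = e^0.7457 ≈ 2.108 mi²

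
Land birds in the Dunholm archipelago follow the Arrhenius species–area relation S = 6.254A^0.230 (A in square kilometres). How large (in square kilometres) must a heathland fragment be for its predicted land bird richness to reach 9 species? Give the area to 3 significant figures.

4.87 square kilometres

9 = 6.254 × A^0.23  ⇒  A^0.23 = 9/6.254 = 1.439
ln A = ln(1.439) / 0.23 = 0.3640 / 0.23 = 1.5826
A = e^1.5826 ≈ 4.868 square kilometres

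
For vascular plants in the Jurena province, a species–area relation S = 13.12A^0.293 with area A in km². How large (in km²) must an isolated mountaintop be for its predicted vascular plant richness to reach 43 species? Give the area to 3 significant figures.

57.5 km²

43 = 13.12 × A^0.293  ⇒  A^0.293 = 43/13.12 = 3.277
ln A = ln(3.277) / 0.293 = 1.1871 / 0.293 = 4.0514
A = e^4.0514 ≈ 57.48 km²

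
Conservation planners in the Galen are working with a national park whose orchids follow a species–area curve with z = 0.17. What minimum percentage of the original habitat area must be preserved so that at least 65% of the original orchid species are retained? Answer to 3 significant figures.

7.93%

Need (A_new/A_old)^0.17 = 0.65, so A_new/A_old = 0.65^(1/0.17) = 0.65^5.882
ln(A_new/A_old) = ln 0.65 / 0.17 = -0.4308 / 0.17 = -2.5340
A_new/A_old = e^-2.5340 ≈ 0.07934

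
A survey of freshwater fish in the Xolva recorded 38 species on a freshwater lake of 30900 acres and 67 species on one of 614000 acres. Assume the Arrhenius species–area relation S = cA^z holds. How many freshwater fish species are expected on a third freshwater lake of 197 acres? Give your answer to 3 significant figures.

z = ln(67/38) / ln(614000/30900) = 0.5671 / 2.9892 = 0.1897
c = 38 / 30900^0.1897 = 38 / 7.109 = 5.345
S₃ = 5.345 × 197^0.1897 = 5.345 × 2.725 ≈ 14.56

14.6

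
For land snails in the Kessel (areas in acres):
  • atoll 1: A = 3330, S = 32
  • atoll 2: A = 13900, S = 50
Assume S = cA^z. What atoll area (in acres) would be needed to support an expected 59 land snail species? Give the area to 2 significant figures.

24000 acres

z = ln(50/32) / ln(13900/3330) = 0.4463 / 1.4289 = 0.3123
c = 32 / 3330^0.3123 = 32 / 12.59 = 2.541
A = (59/2.541)^(1/0.3123) ⇒ ln A = ln(23.22)/0.3123 = 10.0696
A = e^10.0696 ≈ 23614 acres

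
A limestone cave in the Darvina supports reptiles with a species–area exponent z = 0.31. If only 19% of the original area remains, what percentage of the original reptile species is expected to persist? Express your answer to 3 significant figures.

59.8%

S_new/S_old = (A_new/A_old)^z = 0.19^0.31
= exp(0.31 × ln 0.19) = exp(0.31 × -1.6607) = exp(-0.5148) ≈ 0.5976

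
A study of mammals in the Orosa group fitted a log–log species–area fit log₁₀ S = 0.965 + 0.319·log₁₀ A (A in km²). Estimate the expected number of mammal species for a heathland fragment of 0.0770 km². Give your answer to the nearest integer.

S = 9.226 × 0.077^0.319 = 9.226 × 0.4414 ≈ 4.072

4 species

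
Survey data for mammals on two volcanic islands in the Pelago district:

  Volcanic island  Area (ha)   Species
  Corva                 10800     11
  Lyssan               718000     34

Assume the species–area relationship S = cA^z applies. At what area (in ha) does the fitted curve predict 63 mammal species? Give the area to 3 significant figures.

z = ln(34/11) / ln(718000/10800) = 1.1285 / 4.1969 = 0.2689
c = 11 / 10800^0.2689 = 11 / 12.15 = 0.9055
A = (63/0.9055)^(1/0.2689) ⇒ ln A = ln(69.57)/0.2689 = 15.7781
A = e^15.7781 ≈ 7117707 ha

7120000 ha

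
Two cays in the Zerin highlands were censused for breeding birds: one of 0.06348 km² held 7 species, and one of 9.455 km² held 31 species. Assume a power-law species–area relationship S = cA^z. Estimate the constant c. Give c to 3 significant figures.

15.9

z = ln(S₂/S₁) / ln(A₂/A₁) = ln(31/7) / ln(9.455/0.06348) = 1.4881 / 5.0036 = 0.2974
c = S₁ / A₁^z = 7 / 0.06348^0.2974 = 7 / 0.4405 = 15.89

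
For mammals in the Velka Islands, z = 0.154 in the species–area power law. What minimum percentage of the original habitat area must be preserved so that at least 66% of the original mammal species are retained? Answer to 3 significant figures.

Need (A_new/A_old)^0.154 = 0.66, so A_new/A_old = 0.66^(1/0.154) = 0.66^6.494
ln(A_new/A_old) = ln 0.66 / 0.154 = -0.4155 / 0.154 = -2.6982
A_new/A_old = e^-2.6982 ≈ 0.06733

6.73%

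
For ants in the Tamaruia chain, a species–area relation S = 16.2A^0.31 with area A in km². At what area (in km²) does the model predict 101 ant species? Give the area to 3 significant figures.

366 km²

101 = 16.2 × A^0.31  ⇒  A^0.31 = 101/16.2 = 6.235
ln A = ln(6.235) / 0.31 = 1.8301 / 0.31 = 5.9036
A = e^5.9036 ≈ 366.3 km²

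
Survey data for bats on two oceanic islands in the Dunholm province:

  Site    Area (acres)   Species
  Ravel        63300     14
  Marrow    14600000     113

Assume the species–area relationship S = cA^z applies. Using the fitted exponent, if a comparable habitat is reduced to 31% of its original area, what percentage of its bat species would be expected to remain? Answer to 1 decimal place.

63.8%

z = ln(113/14) / ln(14600000/63300) = 2.0883 / 5.4409 = 0.3838
S_new/S_old = (A_new/A_old)^z = 0.31^0.3838 = exp(0.3838 × -1.1712) = 0.6379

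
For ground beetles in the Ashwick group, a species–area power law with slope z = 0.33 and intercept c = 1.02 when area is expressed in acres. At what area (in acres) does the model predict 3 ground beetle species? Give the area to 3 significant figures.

26.3 acres

3 = 1.02 × A^0.33  ⇒  A^0.33 = 3/1.02 = 2.941
ln A = ln(2.941) / 0.33 = 1.0788 / 0.33 = 3.2691
A = e^3.2691 ≈ 26.29 acres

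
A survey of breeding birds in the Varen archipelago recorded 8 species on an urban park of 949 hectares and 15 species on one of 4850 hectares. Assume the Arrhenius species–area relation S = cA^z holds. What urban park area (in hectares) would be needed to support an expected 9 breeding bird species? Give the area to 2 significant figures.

z = ln(15/8) / ln(4850/949) = 0.6286 / 1.6313 = 0.3853
c = 8 / 949^0.3853 = 8 / 14.04 = 0.57
A = (9/0.57)^(1/0.3853) ⇒ ln A = ln(15.79)/0.3853 = 7.1611
A = e^7.1611 ≈ 1288 hectares

1300 hectares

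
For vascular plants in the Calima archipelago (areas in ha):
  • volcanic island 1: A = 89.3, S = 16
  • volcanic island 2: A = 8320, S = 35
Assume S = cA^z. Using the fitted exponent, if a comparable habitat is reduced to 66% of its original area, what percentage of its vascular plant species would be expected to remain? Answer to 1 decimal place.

93.1%

z = ln(35/16) / ln(8320/89.3) = 0.7828 / 4.5344 = 0.1726
S_new/S_old = (A_new/A_old)^z = 0.66^0.1726 = exp(0.1726 × -0.4155) = 0.9308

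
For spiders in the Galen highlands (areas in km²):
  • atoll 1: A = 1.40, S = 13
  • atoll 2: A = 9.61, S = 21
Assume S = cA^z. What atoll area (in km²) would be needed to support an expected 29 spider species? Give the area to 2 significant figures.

z = ln(21/13) / ln(9.61/1.4) = 0.4796 / 1.9263 = 0.2490
c = 13 / 1.4^0.2490 = 13 / 1.087 = 11.96
A = (29/11.96)^(1/0.2490) ⇒ ln A = ln(2.426)/0.2490 = 3.5593
A = e^3.5593 ≈ 35.14 km²

35 km²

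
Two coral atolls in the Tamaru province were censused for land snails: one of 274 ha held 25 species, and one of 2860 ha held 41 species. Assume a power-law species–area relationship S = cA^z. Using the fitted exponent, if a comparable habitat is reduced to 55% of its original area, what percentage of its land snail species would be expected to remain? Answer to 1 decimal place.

z = ln(41/25) / ln(2860/274) = 0.4947 / 2.3454 = 0.2109
S_new/S_old = (A_new/A_old)^z = 0.55^0.2109 = exp(0.2109 × -0.5978) = 0.8815

88.2%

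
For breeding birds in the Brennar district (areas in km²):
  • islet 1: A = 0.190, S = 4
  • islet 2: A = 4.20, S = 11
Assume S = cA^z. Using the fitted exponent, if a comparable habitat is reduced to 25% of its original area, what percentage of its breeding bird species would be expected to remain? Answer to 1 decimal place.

z = ln(11/4) / ln(4.2/0.19) = 1.0116 / 3.0958 = 0.3268
S_new/S_old = (A_new/A_old)^z = 0.25^0.3268 = exp(0.3268 × -1.3863) = 0.6357

63.6%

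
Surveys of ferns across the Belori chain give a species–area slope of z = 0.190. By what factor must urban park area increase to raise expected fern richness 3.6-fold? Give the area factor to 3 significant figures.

(A₂/A₁)^0.19 = 3.6, so A₂/A₁ = 3.6^(1/0.19) = 3.6^5.263
ln(A₂/A₁) = ln 3.6 / 0.19 = 1.2809 / 0.19 = 6.7418
A₂/A₁ = e^6.7418 ≈ 847

847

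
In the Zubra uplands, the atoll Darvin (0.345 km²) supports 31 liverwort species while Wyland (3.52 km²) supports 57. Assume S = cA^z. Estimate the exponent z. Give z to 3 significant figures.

Taking logs: ln S = ln c + z ln A, so z = (ln S₂ − ln S₁)/(ln A₂ − ln A₁).
z = ln(57/31) / ln(3.52/0.345) = ln(1.839) / ln(10.2) = 0.6091 / 2.3227 = 0.2622

0.262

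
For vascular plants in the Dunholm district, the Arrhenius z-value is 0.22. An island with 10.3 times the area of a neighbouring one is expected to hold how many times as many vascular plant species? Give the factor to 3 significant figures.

S₂/S₁ = (A₂/A₁)^z = 10.3^0.22
ln(S₂/S₁) = 0.22 × ln 10.3 = 0.22 × 2.3321 = 0.5131
S₂/S₁ = e^0.5131 ≈ 1.67

1.67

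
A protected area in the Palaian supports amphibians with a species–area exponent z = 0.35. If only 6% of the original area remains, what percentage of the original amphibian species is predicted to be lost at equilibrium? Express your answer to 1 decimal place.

62.6%

S_new/S_old = (A_new/A_old)^z = 0.06^0.35
= exp(0.35 × ln 0.06) = exp(0.35 × -2.8134) = exp(-0.9847) ≈ 0.3736
Fraction lost = 1 − 0.3736 = 0.6264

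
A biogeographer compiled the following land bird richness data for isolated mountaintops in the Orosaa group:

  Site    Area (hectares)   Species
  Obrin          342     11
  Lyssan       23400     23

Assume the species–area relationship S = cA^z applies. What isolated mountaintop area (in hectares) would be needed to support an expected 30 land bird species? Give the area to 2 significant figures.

z = ln(23/11) / ln(23400/342) = 0.7376 / 4.2257 = 0.1746
c = 11 / 342^0.1746 = 11 / 2.769 = 3.973
A = (30/3.973)^(1/0.1746) ⇒ ln A = ln(7.552)/0.1746 = 11.5827
A = e^11.5827 ≈ 107226 hectares

110000 hectares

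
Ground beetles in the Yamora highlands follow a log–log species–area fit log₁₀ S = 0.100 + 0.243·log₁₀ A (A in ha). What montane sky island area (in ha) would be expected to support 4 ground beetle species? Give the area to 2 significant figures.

4 = 1.259 × A^0.243  ⇒  A^0.243 = 4/1.259 = 3.177
ln A = ln(3.177) / 0.243 = 1.1560 / 0.243 = 4.7573
A = e^4.7573 ≈ 116.4 ha

120 ha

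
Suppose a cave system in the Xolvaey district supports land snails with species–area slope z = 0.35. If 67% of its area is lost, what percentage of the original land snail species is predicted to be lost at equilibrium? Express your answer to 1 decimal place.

S_new/S_old = (A_new/A_old)^z = 0.33^0.35
= exp(0.35 × ln 0.33) = exp(0.35 × -1.1087) = exp(-0.3880) ≈ 0.6784
Fraction lost = 1 − 0.6784 = 0.3216

32.2%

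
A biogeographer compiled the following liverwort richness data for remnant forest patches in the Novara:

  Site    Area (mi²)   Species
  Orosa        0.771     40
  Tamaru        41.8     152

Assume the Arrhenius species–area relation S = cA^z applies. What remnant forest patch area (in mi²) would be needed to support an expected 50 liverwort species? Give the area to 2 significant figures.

1.5 mi²

z = ln(152/40) / ln(41.8/0.771) = 1.3350 / 3.9930 = 0.3343
c = 40 / 0.771^0.3343 = 40 / 0.9167 = 43.63
A = (50/43.63)^(1/0.3343) ⇒ ln A = ln(1.146)/0.3343 = 0.4074
A = e^0.4074 ≈ 1.503 mi²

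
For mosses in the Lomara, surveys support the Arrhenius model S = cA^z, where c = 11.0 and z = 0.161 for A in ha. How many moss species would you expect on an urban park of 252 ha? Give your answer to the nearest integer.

S = 11 × 252^0.161 = 11 × 2.436 ≈ 26.79

27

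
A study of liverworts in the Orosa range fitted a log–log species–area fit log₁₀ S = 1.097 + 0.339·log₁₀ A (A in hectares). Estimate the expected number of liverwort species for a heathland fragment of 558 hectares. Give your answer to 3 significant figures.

S = 12.5 × 558^0.339
ln S = ln 12.5 + 0.339 × ln 558 = 2.5259 + 0.339 × 6.3244 = 4.6699
S = e^4.6699 ≈ 106.7

107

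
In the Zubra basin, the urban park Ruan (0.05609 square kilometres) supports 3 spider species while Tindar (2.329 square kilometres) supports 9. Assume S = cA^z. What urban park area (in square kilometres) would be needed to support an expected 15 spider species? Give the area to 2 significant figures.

13 square kilometres

z = ln(9/3) / ln(2.329/0.05609) = 1.0986 / 3.7262 = 0.2948
c = 3 / 0.05609^0.2948 = 3 / 0.4277 = 7.014
A = (15/7.014)^(1/0.2948) ⇒ ln A = ln(2.138)/0.2948 = 2.5780
A = e^2.5780 ≈ 13.17 square kilometres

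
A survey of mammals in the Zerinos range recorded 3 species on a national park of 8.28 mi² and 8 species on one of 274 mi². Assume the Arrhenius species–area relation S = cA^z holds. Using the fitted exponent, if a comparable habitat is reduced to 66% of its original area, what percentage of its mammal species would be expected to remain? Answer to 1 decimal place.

z = ln(8/3) / ln(274/8.28) = 0.9808 / 3.4993 = 0.2803
S_new/S_old = (A_new/A_old)^z = 0.66^0.2803 = exp(0.2803 × -0.4155) = 0.8901

89.0%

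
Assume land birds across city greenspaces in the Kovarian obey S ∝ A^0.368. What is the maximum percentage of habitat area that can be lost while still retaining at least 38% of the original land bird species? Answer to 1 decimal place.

Need (A_new/A_old)^0.368 = 0.38, so A_new/A_old = 0.38^(1/0.368) = 0.38^2.717
ln(A_new/A_old) = ln 0.38 / 0.368 = -0.9676 / 0.368 = -2.6293
A_new/A_old = e^-2.6293 ≈ 0.07213
Fraction that can be lost = 1 − 0.07213 = 0.9279

92.8%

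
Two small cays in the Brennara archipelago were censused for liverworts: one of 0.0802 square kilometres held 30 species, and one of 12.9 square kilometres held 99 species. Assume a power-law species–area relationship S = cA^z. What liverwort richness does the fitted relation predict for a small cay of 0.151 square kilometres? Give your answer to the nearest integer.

z = ln(99/30) / ln(12.9/0.0802) = 1.1939 / 5.0805 = 0.2350
c = 30 / 0.0802^0.2350 = 30 / 0.5527 = 54.28
S₃ = 54.28 × 0.151^0.2350 = 54.28 × 0.6413 ≈ 34.81

35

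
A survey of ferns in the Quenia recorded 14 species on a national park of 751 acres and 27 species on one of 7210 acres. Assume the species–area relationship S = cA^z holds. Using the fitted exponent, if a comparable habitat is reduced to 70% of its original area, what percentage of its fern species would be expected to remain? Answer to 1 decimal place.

z = ln(27/14) / ln(7210/751) = 0.6568 / 2.2618 = 0.2904
S_new/S_old = (A_new/A_old)^z = 0.7^0.2904 = exp(0.2904 × -0.3567) = 0.9016

90.2%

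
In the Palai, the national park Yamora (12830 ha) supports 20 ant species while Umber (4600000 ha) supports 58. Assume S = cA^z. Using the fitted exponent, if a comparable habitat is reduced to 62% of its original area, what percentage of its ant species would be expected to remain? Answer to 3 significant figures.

91.7%

z = ln(58/20) / ln(4600000/12830) = 1.0647 / 5.8820 = 0.1810
S_new/S_old = (A_new/A_old)^z = 0.62^0.1810 = exp(0.1810 × -0.4780) = 0.9171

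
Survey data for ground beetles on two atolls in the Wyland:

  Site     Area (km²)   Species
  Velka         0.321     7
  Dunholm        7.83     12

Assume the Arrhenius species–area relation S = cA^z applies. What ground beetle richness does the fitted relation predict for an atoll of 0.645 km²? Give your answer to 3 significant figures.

7.87

z = ln(12/7) / ln(7.83/0.321) = 0.5390 / 3.1943 = 0.1687
c = 7 / 0.321^0.1687 = 7 / 0.8255 = 8.479
S₃ = 8.479 × 0.645^0.1687 = 8.479 × 0.9287 ≈ 7.875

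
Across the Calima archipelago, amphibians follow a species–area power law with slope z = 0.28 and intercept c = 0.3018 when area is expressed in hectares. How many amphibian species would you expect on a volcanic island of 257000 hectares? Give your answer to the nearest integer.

S = 0.3018 × 257000^0.28
ln S = ln 0.3018 + 0.28 × ln 257000 = -1.1980 + 0.28 × 12.4568 = 2.2899
S = e^2.2899 ≈ 9.874

10 species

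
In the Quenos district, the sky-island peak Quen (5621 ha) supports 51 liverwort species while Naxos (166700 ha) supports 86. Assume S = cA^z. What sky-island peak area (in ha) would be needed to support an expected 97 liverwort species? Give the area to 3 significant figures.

364000 ha

z = ln(86/51) / ln(166700/5621) = 0.5225 / 3.3897 = 0.1542
c = 51 / 5621^0.1542 = 51 / 3.785 = 13.48
A = (97/13.48)^(1/0.1542) ⇒ ln A = ln(7.198)/0.1542 = 12.8048
A = e^12.8048 ≈ 363950 ha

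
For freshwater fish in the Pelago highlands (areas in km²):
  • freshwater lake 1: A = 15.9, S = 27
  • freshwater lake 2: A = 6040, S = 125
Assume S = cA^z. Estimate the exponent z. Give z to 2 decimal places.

0.26

Taking logs: ln S = ln c + z ln A, so z = (ln S₂ − ln S₁)/(ln A₂ − ln A₁).
z = ln(125/27) / ln(6040/15.9) = ln(4.63) / ln(379.9) = 1.5325 / 5.9398 = 0.2580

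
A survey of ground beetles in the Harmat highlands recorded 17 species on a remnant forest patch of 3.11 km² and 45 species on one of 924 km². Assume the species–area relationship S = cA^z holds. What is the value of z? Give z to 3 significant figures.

0.171

Taking logs: ln S = ln c + z ln A, so z = (ln S₂ − ln S₁)/(ln A₂ − ln A₁).
z = ln(45/17) / ln(924/3.11) = ln(2.647) / ln(297.1) = 0.9734 / 5.6941 = 0.1710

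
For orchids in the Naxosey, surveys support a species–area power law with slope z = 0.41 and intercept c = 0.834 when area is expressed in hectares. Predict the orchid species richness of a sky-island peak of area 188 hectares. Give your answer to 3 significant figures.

S = 0.834 × 188^0.41 = 0.834 × 8.559 ≈ 7.138

7.14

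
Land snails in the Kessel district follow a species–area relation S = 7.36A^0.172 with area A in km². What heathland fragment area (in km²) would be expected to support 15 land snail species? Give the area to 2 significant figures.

15 = 7.36 × A^0.172  ⇒  A^0.172 = 15/7.36 = 2.038
ln A = ln(2.038) / 0.172 = 0.7120 / 0.172 = 4.1395
A = e^4.1395 ≈ 62.77 km²

63 km²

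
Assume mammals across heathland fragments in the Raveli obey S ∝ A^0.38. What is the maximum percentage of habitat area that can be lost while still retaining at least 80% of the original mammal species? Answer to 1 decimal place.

Need (A_new/A_old)^0.38 = 0.8, so A_new/A_old = 0.8^(1/0.38) = 0.8^2.632
ln(A_new/A_old) = ln 0.8 / 0.38 = -0.2231 / 0.38 = -0.5872
A_new/A_old = e^-0.5872 ≈ 0.5559
Fraction that can be lost = 1 − 0.5559 = 0.4441

44.4%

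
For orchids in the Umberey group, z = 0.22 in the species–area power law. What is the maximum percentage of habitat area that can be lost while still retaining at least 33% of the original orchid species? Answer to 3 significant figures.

Need (A_new/A_old)^0.22 = 0.33, so A_new/A_old = 0.33^(1/0.22) = 0.33^4.545
ln(A_new/A_old) = ln 0.33 / 0.22 = -1.1087 / 0.22 = -5.0394
A_new/A_old = e^-5.0394 ≈ 0.006478
Fraction that can be lost = 1 − 0.006478 = 0.9935

99.4%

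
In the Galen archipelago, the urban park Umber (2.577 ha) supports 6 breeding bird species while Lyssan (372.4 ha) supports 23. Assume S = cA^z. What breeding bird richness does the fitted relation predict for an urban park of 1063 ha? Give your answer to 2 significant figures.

31

z = ln(23/6) / ln(372.4/2.577) = 1.3437 / 4.9733 = 0.2702
c = 6 / 2.577^0.2702 = 6 / 1.291 = 4.646
S₃ = 4.646 × 1063^0.2702 = 4.646 × 6.573 ≈ 30.54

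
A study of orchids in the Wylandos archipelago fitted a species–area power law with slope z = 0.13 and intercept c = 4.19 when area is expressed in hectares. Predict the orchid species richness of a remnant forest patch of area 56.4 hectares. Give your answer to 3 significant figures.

7.08

S = 4.19 × 56.4^0.13 = 4.19 × 1.689 ≈ 7.078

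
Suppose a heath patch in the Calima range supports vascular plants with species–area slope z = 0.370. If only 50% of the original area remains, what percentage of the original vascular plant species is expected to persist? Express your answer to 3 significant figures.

77.4%

S_new/S_old = (A_new/A_old)^z = 0.5^0.37
= exp(0.37 × ln 0.5) = exp(0.37 × -0.6931) = exp(-0.2565) ≈ 0.7738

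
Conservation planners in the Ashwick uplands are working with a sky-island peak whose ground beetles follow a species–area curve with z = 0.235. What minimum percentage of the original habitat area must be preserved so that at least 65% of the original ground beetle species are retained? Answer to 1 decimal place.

16.0%

Need (A_new/A_old)^0.235 = 0.65, so A_new/A_old = 0.65^(1/0.235) = 0.65^4.255
ln(A_new/A_old) = ln 0.65 / 0.235 = -0.4308 / 0.235 = -1.8331
A_new/A_old = e^-1.8331 ≈ 0.1599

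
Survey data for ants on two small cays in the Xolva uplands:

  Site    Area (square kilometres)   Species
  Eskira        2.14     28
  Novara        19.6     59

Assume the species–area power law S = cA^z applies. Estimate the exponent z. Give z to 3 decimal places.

0.337

Taking logs: ln S = ln c + z ln A, so z = (ln S₂ − ln S₁)/(ln A₂ − ln A₁).
z = ln(59/28) / ln(19.6/2.14) = ln(2.107) / ln(9.159) = 0.7453 / 2.2147 = 0.3365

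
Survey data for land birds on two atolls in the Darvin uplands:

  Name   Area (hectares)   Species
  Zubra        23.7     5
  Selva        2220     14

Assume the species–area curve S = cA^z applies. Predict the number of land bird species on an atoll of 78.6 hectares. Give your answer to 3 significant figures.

6.56

z = ln(14/5) / ln(2220/23.7) = 1.0296 / 4.5398 = 0.2268
c = 5 / 23.7^0.2268 = 5 / 2.05 = 2.439
S₃ = 2.439 × 78.6^0.2268 = 2.439 × 2.691 ≈ 6.562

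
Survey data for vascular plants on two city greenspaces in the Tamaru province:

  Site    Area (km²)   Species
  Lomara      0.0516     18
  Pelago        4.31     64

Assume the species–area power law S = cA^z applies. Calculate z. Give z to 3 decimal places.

Taking logs: ln S = ln c + z ln A, so z = (ln S₂ − ln S₁)/(ln A₂ − ln A₁).
z = ln(64/18) / ln(4.31/0.0516) = ln(3.556) / ln(83.53) = 1.2685 / 4.4252 = 0.2867

0.287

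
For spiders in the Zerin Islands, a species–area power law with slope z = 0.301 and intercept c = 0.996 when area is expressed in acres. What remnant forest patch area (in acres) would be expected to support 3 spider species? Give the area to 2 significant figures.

3 = 0.996 × A^0.301  ⇒  A^0.301 = 3/0.996 = 3.012
ln A = ln(3.012) / 0.301 = 1.1026 / 0.301 = 3.6632
A = e^3.6632 ≈ 38.99 acres

39 acres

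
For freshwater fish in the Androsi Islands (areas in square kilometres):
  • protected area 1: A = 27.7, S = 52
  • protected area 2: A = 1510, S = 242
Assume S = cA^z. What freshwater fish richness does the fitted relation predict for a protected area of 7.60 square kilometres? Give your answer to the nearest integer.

32

z = ln(242/52) / ln(1510/27.7) = 1.5377 / 3.9984 = 0.3846
c = 52 / 27.7^0.3846 = 52 / 3.587 = 14.5
S₃ = 14.5 × 7.6^0.3846 = 14.5 × 2.181 ≈ 31.62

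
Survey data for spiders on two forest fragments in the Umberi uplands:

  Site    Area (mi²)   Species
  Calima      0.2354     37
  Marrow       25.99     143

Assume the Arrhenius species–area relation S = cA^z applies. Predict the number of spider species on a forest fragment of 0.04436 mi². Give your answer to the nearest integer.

z = ln(143/37) / ln(25.99/0.2354) = 1.3519 / 4.7042 = 0.2874
c = 37 / 0.2354^0.2874 = 37 / 0.6599 = 56.07
S₃ = 56.07 × 0.04436^0.2874 = 56.07 × 0.4085 ≈ 22.9

23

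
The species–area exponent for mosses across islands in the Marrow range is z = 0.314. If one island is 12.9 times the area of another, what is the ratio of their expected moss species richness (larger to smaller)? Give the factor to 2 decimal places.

2.23

S₂/S₁ = (A₂/A₁)^z = 12.9^0.314
ln(S₂/S₁) = 0.314 × ln 12.9 = 0.314 × 2.5572 = 0.8030
S₂/S₁ = e^0.8030 ≈ 2.232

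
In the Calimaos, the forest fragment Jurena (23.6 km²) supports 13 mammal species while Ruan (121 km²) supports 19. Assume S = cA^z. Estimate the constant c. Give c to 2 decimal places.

z = ln(S₂/S₁) / ln(A₂/A₁) = ln(19/13) / ln(121/23.6) = 0.3795 / 1.6345 = 0.2322
c = S₁ / A₁^z = 13 / 23.6^0.2322 = 13 / 2.083 = 6.24

6.24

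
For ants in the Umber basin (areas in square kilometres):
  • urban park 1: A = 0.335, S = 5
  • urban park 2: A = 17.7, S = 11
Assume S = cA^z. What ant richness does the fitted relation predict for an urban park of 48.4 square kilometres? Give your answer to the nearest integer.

13

z = ln(11/5) / ln(17.7/0.335) = 0.7885 / 3.9672 = 0.1987
c = 5 / 0.335^0.1987 = 5 / 0.8046 = 6.214
S₃ = 6.214 × 48.4^0.1987 = 6.214 × 2.162 ≈ 13.43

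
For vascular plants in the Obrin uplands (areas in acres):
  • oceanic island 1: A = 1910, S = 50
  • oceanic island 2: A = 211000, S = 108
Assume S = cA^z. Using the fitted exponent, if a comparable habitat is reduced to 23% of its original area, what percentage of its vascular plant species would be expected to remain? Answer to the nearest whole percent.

z = ln(108/50) / ln(211000/1910) = 0.7701 / 4.7048 = 0.1637
S_new/S_old = (A_new/A_old)^z = 0.23^0.1637 = exp(0.1637 × -1.4697) = 0.7862

79%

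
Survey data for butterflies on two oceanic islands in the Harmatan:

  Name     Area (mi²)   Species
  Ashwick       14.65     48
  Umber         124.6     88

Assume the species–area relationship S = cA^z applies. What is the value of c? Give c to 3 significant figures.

z = ln(S₂/S₁) / ln(A₂/A₁) = ln(88/48) / ln(124.6/14.65) = 0.6061 / 2.1407 = 0.2832
c = S₁ / A₁^z = 48 / 14.65^0.2832 = 48 / 2.139 = 22.45

22.4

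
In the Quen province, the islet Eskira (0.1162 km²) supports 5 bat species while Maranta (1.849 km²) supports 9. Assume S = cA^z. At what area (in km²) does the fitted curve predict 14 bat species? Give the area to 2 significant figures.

z = ln(9/5) / ln(1.849/0.1162) = 0.5878 / 2.7671 = 0.2124
c = 5 / 0.1162^0.2124 = 5 / 0.633 = 7.898
A = (14/7.898)^(1/0.2124) ⇒ ln A = ln(1.773)/0.2124 = 2.6946
A = e^2.6946 ≈ 14.8 km²

15 km²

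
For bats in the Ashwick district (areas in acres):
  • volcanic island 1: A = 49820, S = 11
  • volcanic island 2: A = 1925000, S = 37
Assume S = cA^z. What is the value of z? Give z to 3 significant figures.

0.332

Taking logs: ln S = ln c + z ln A, so z = (ln S₂ − ln S₁)/(ln A₂ − ln A₁).
z = ln(37/11) / ln(1925000/49820) = ln(3.364) / ln(38.64) = 1.2130 / 3.6543 = 0.3319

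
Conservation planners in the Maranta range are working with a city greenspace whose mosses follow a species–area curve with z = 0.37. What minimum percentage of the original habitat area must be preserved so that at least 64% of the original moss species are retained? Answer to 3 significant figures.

29.9%

Need (A_new/A_old)^0.37 = 0.64, so A_new/A_old = 0.64^(1/0.37) = 0.64^2.703
ln(A_new/A_old) = ln 0.64 / 0.37 = -0.4463 / 0.37 = -1.2062
A_new/A_old = e^-1.2062 ≈ 0.2993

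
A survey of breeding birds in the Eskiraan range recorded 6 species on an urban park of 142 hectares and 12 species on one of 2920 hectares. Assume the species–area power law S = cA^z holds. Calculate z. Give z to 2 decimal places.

0.23

Taking logs: ln S = ln c + z ln A, so z = (ln S₂ − ln S₁)/(ln A₂ − ln A₁).
z = ln(12/6) / ln(2920/142) = ln(2) / ln(20.56) = 0.6931 / 3.0235 = 0.2293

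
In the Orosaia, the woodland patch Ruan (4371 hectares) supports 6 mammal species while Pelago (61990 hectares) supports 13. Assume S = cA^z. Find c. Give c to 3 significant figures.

z = ln(S₂/S₁) / ln(A₂/A₁) = ln(13/6) / ln(61990/4371) = 0.7732 / 2.6520 = 0.2916
c = S₁ / A₁^z = 6 / 4371^0.2916 = 6 / 11.52 = 0.5209

0.521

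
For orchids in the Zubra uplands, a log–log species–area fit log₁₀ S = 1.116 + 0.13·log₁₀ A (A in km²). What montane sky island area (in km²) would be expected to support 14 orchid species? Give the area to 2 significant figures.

1.7 km²

14 = 13.06 × A^0.13  ⇒  A^0.13 = 14/13.06 = 1.072
ln A = ln(1.072) / 0.13 = 0.0694 / 0.13 = 0.5336
A = e^0.5336 ≈ 1.705 km²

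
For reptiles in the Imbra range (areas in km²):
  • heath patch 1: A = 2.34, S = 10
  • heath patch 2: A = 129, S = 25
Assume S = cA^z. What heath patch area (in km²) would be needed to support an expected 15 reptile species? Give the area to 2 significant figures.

14 km²

z = ln(25/10) / ln(129/2.34) = 0.9163 / 4.0097 = 0.2285
c = 10 / 2.34^0.2285 = 10 / 1.214 = 8.234
A = (15/8.234)^(1/0.2285) ⇒ ln A = ln(1.822)/0.2285 = 2.6245
A = e^2.6245 ≈ 13.8 km²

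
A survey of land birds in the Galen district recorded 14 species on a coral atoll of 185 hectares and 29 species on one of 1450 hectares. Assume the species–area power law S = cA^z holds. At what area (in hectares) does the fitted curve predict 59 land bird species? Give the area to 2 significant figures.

z = ln(29/14) / ln(1450/185) = 0.7282 / 2.0590 = 0.3537
c = 14 / 185^0.3537 = 14 / 6.337 = 2.209
A = (59/2.209)^(1/0.3537) ⇒ ln A = ln(26.71)/0.3537 = 9.2874
A = e^9.2874 ≈ 10801 hectares

11000 hectares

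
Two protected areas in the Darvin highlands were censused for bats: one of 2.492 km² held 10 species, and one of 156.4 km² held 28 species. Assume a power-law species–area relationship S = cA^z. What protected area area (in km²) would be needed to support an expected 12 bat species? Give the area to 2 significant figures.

z = ln(28/10) / ln(156.4/2.492) = 1.0296 / 4.1393 = 0.2487
c = 10 / 2.492^0.2487 = 10 / 1.255 = 7.968
A = (12/7.968)^(1/0.2487) ⇒ ln A = ln(1.506)/0.2487 = 1.6461
A = e^1.6461 ≈ 5.187 km²

5.2 km²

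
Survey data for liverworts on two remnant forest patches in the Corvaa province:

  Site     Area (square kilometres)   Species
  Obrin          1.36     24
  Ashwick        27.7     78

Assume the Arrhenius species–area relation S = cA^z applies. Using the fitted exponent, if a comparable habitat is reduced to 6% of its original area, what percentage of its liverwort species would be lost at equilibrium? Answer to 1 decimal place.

z = ln(78/24) / ln(27.7/1.36) = 1.1787 / 3.0139 = 0.3911
S_new/S_old = (A_new/A_old)^z = 0.06^0.3911 = exp(0.3911 × -2.8134) = 0.3328
Fraction lost = 1 − 0.3328 = 0.6672

66.7%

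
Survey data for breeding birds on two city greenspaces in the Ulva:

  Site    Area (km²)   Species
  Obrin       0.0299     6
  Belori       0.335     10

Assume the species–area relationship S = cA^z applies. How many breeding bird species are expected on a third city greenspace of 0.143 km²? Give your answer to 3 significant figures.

8.35

z = ln(10/6) / ln(0.335/0.0299) = 0.5108 / 2.4163 = 0.2114
c = 6 / 0.0299^0.2114 = 6 / 0.4761 = 12.6
S₃ = 12.6 × 0.143^0.2114 = 12.6 × 0.6629 ≈ 8.353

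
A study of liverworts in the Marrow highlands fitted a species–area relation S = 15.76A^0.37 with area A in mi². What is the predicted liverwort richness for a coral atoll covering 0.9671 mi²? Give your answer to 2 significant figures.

16

S = 15.76 × 0.9671^0.37
ln S = ln 15.76 + 0.37 × ln 0.9671 = 2.7575 + 0.37 × -0.0335 = 2.7451
S = e^2.7451 ≈ 15.57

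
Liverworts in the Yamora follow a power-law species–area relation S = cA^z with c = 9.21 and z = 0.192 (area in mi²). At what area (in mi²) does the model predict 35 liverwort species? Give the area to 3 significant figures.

1050 mi²

35 = 9.21 × A^0.192  ⇒  A^0.192 = 35/9.21 = 3.8
ln A = ln(3.8) / 0.192 = 1.3351 / 0.192 = 6.9534
A = e^6.9534 ≈ 1047 mi²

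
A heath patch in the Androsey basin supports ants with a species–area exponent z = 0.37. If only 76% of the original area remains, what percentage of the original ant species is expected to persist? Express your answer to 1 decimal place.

90.3%

S_new/S_old = (A_new/A_old)^z = 0.76^0.37
= exp(0.37 × ln 0.76) = exp(0.37 × -0.2744) = exp(-0.1015) ≈ 0.9034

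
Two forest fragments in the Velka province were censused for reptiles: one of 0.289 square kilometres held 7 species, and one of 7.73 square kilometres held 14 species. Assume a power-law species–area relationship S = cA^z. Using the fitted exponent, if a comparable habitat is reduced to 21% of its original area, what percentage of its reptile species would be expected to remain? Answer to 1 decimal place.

72.0%

z = ln(14/7) / ln(7.73/0.289) = 0.6931 / 3.2864 = 0.2109
S_new/S_old = (A_new/A_old)^z = 0.21^0.2109 = exp(0.2109 × -1.5606) = 0.7195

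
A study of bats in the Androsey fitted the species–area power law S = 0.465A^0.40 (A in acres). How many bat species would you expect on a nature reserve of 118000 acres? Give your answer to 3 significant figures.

S = 0.465 × 118000^0.4
ln S = ln 0.465 + 0.4 × ln 118000 = -0.7657 + 0.4 × 11.6784 = 3.9057
S = e^3.9057 ≈ 49.68

49.7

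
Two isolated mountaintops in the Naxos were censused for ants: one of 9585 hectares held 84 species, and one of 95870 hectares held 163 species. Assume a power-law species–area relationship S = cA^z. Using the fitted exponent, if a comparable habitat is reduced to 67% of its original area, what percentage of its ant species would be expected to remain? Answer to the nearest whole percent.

z = ln(163/84) / ln(95870/9585) = 0.6629 / 2.3028 = 0.2879
S_new/S_old = (A_new/A_old)^z = 0.67^0.2879 = exp(0.2879 × -0.4005) = 0.8911

89%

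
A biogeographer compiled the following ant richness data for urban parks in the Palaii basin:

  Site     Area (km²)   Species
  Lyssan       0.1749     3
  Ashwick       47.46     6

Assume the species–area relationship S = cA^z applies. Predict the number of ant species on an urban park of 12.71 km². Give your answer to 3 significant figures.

5.10

z = ln(6/3) / ln(47.46/0.1749) = 0.6931 / 5.6034 = 0.1237
c = 3 / 0.1749^0.1237 = 3 / 0.806 = 3.722
S₃ = 3.722 × 12.71^0.1237 = 3.722 × 1.37 ≈ 5.098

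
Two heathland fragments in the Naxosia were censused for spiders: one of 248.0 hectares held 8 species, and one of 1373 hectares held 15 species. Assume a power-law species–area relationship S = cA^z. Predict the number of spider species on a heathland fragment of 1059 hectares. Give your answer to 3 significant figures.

13.6

z = ln(15/8) / ln(1373/248) = 0.6286 / 1.7113 = 0.3673
c = 8 / 248^0.3673 = 8 / 7.578 = 1.056
S₃ = 1.056 × 1059^0.3673 = 1.056 × 12.92 ≈ 13.64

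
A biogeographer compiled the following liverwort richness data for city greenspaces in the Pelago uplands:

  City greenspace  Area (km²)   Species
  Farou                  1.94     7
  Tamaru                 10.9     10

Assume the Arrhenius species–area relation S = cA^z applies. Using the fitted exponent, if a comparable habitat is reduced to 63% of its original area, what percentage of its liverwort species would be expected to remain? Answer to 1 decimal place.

90.9%

z = ln(10/7) / ln(10.9/1.94) = 0.3567 / 1.7261 = 0.2066
S_new/S_old = (A_new/A_old)^z = 0.63^0.2066 = exp(0.2066 × -0.4620) = 0.9089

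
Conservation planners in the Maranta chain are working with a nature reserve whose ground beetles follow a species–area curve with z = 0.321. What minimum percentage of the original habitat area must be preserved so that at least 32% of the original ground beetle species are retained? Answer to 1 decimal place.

2.9%

Need (A_new/A_old)^0.321 = 0.32, so A_new/A_old = 0.32^(1/0.321) = 0.32^3.115
ln(A_new/A_old) = ln 0.32 / 0.321 = -1.1394 / 0.321 = -3.5496
A_new/A_old = e^-3.5496 ≈ 0.02873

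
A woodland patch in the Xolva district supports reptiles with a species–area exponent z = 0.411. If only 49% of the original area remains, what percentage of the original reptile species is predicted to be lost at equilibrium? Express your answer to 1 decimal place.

S_new/S_old = (A_new/A_old)^z = 0.49^0.411
= exp(0.411 × ln 0.49) = exp(0.411 × -0.7133) = exp(-0.2932) ≈ 0.7459
Fraction lost = 1 − 0.7459 = 0.2541

25.4%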